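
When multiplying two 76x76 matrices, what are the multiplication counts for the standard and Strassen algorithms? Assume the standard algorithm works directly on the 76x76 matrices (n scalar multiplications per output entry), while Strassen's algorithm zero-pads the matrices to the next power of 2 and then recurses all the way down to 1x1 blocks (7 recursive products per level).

Matrix multiplication for 76x76 matrices:

Strassen's algorithm requires power-of-2 dimensions. Pad 76x76 to 128x128 (next power of 2).

Standard algorithm: 76^3 = 438976 multiplications
Strassen's algorithm: 7^(log2(128)) = 7^7 = 823543 multiplications
Difference: 438976 - 823543 = -384567 (Strassen uses MORE here due to padding overhead — for small or just-over-power-of-2 n, padding can outweigh the per-level savings)

Standard: 438976 multiplications (76^3). Strassen: 823543 multiplications (7^7, after padding to 128x128). Strassen reduces 8 recursive multiplications to 7 at each level.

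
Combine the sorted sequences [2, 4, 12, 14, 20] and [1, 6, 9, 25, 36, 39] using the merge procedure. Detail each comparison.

Merging process:

Compare 2 vs 1: take 1 from right. Merged: [1]
Compare 2 vs 6: take 2 from left. Merged: [1, 2]
Compare 4 vs 6: take 4 from left. Merged: [1, 2, 4]
Compare 12 vs 6: take 6 from right. Merged: [1, 2, 4, 6]
Compare 12 vs 9: take 9 from right. Merged: [1, 2, 4, 6, 9]
Compare 12 vs 25: take 12 from left. Merged: [1, 2, 4, 6, 9, 12]
Compare 14 vs 25: take 14 from left. Merged: [1, 2, 4, 6, 9, 12, 14]
Compare 20 vs 25: take 20 from left. Merged: [1, 2, 4, 6, 9, 12, 14, 20]
Append remaining from right: [25, 36, 39]. Merged: [1, 2, 4, 6, 9, 12, 14, 20, 25, 36, 39]

Final merged array: [1, 2, 4, 6, 9, 12, 14, 20, 25, 36, 39]
Total comparisons: 8

The merged array is [1, 2, 4, 6, 9, 12, 14, 20, 25, 36, 39], requiring 8 comparisons. The merge step runs in O(n) time where n is the total number of elements.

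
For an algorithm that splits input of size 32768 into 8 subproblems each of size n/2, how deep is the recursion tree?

For divide and conquer with division factor 2:

Problem sizes at each level:
Level 0: 32768
Level 1: 16384
Level 2: 8192
Level 3: 4096
Level 4: 2048
Level 5: 1024
Level 6: 512
Level 7: 256
Level 8: 128
Level 9: 64
Level 10: 32
Level 11: 16
Level 12: 8
Level 13: 4
Level 14: 2
Level 15: 1

The root is level 0 and the size-1 base case is level 15 (the tree spans levels 0 through 15, i.e. 16 levels counting the root), so the depth is the number of divisions: log_2(32768) = 15

The recursion tree depth is log_2(32768) = 15. At each level, the problem size is divided by 2, so it takes 15 divisions to reduce to a base case of size 1. The algorithm makes 8 recursive calls at each level.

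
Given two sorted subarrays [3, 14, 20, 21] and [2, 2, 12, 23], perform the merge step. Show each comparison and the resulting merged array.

Merging process:

Compare 3 vs 2: take 2 from right. Merged: [2]
Compare 3 vs 2: take 2 from right. Merged: [2, 2]
Compare 3 vs 12: take 3 from left. Merged: [2, 2, 3]
Compare 14 vs 12: take 12 from right. Merged: [2, 2, 3, 12]
Compare 14 vs 23: take 14 from left. Merged: [2, 2, 3, 12, 14]
Compare 20 vs 23: take 20 from left. Merged: [2, 2, 3, 12, 14, 20]
Compare 21 vs 23: take 21 from left. Merged: [2, 2, 3, 12, 14, 20, 21]
Append remaining from right: [23]. Merged: [2, 2, 3, 12, 14, 20, 21, 23]

Final merged array: [2, 2, 3, 12, 14, 20, 21, 23]
Total comparisons: 7

The merged array is [2, 2, 3, 12, 14, 20, 21, 23], requiring 7 comparisons. The merge step runs in O(n) time where n is the total number of elements.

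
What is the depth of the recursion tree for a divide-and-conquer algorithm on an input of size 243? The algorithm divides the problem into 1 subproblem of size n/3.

For divide and conquer with division factor 3:

Problem sizes at each level:
Level 0: 243
Level 1: 81
Level 2: 27
Level 3: 9
Level 4: 3
Level 5: 1

The root is level 0 and the size-1 base case is level 5 (the tree spans levels 0 through 5, i.e. 6 levels counting the root), so the depth is the number of divisions: log_3(243) = 5

The recursion tree depth is log_3(243) = 5. At each level, the problem size is divided by 3, so it takes 5 divisions to reduce to a base case of size 1. The algorithm makes 1 recursive call at each level.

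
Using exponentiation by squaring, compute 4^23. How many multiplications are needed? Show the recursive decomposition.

Computing 4^23 by squaring (build up from 4^1; each line after the first costs one multiplication):

4^1 = 4
4^2 = (4^1)^2 = 4^2 = 16
4^4 = (4^2)^2 = 16^2 = 256
4^5 = 4 * 4^4 = 4 * 256 = 1024
4^10 = (4^5)^2 = 1024^2 = 1048576
4^11 = 4 * 4^10 = 4 * 1048576 = 4194304
4^22 = (4^11)^2 = 4194304^2 = 17592186044416
4^23 = 4 * 4^22 = 4 * 17592186044416 = 70368744177664

Result: 70368744177664
Multiplications needed: 7 (7 lines after 4^1)

4^23 = 70368744177664. Using exponentiation by squaring, this requires 7 multiplications. The key idea: if the exponent is even, square the half-power; if odd, multiply by the base once.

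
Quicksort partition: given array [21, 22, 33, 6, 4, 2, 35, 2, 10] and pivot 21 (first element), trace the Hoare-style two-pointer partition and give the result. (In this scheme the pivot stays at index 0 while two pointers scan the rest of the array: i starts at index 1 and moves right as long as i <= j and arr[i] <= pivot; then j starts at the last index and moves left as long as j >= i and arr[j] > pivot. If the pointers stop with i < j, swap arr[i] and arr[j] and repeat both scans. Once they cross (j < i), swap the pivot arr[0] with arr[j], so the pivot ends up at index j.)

Hoare-style two-pointer partition with pivot = 21:

Initial array: [21, 22, 33, 6, 4, 2, 35, 2, 10]

Pointers start at i = 1, j = 8.
i stops at index 1 (arr[1]=22 > 21), j stops at index 8 (arr[8]=10 <= 21): swap arr[1] and arr[8], array becomes [21, 10, 33, 6, 4, 2, 35, 2, 22]
i stops at index 2 (arr[2]=33 > 21), j stops at index 7 (arr[7]=2 <= 21): swap arr[2] and arr[7], array becomes [21, 10, 2, 6, 4, 2, 35, 33, 22]
i ends at 6, j ends at 5: the pointers have crossed (j < i), so scanning stops.

Swap pivot arr[0] with arr[5] to place pivot at position 5: [2, 10, 2, 6, 4, 21, 35, 33, 22]
Pivot position: 5

After partitioning with pivot 21, the array becomes [2, 10, 2, 6, 4, 21, 35, 33, 22]. The pivot is placed at index 5. All elements to the left of the pivot are <= 21, and all elements to the right are > 21.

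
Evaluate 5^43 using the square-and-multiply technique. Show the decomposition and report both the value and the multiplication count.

Computing 5^43 by squaring (build up from 5^1; each line after the first costs one multiplication):

5^1 = 5
5^2 = (5^1)^2 = 5^2 = 25
5^4 = (5^2)^2 = 25^2 = 625
5^5 = 5 * 5^4 = 5 * 625 = 3125
5^10 = (5^5)^2 = 3125^2 = 9765625
5^20 = (5^10)^2 = 9765625^2 = 95367431640625
5^21 = 5 * 5^20 = 5 * 95367431640625 = 476837158203125
5^42 = (5^21)^2 = 476837158203125^2 = 227373675443232059478759765625
5^43 = 5 * 5^42 = 5 * 227373675443232059478759765625 = 1136868377216160297393798828125

Result: 1136868377216160297393798828125
Multiplications needed: 8 (8 lines after 5^1)

5^43 = 1136868377216160297393798828125. Using exponentiation by squaring, this requires 8 multiplications. The key idea: if the exponent is even, square the half-power; if odd, multiply by the base once.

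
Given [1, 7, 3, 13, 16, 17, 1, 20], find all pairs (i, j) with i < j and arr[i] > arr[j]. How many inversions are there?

Finding inversions in [1, 7, 3, 13, 16, 17, 1, 20]:

(1, 2): arr[1]=7 > arr[2]=3
(1, 6): arr[1]=7 > arr[6]=1
(2, 6): arr[2]=3 > arr[6]=1
(3, 6): arr[3]=13 > arr[6]=1
(4, 6): arr[4]=16 > arr[6]=1
(5, 6): arr[5]=17 > arr[6]=1

Total inversions: 6

The array has 6 inversion(s): (1,2), (1,6), (2,6), (3,6), (4,6), (5,6). Each pair (i,j) satisfies i < j and arr[i] > arr[j].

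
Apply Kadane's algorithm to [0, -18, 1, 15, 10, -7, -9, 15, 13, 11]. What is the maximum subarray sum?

Using Kadane's algorithm on [0, -18, 1, 15, 10, -7, -9, 15, 13, 11]:

Scanning through the array:
Position 1 (value -18): max_ending_here = -18, max_so_far = 0
Position 2 (value 1): max_ending_here = 1, max_so_far = 1
Position 3 (value 15): max_ending_here = 16, max_so_far = 16
Position 4 (value 10): max_ending_here = 26, max_so_far = 26
Position 5 (value -7): max_ending_here = 19, max_so_far = 26
Position 6 (value -9): max_ending_here = 10, max_so_far = 26
Position 7 (value 15): max_ending_here = 25, max_so_far = 26
Position 8 (value 13): max_ending_here = 38, max_so_far = 38
Position 9 (value 11): max_ending_here = 49, max_so_far = 49

Maximum subarray: [1, 15, 10, -7, -9, 15, 13, 11]
Maximum sum: 49

The maximum subarray is [1, 15, 10, -7, -9, 15, 13, 11] with sum 49. This subarray runs from index 2 to index 9.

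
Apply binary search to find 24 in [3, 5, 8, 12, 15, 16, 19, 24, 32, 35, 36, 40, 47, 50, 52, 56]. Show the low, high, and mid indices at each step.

Binary search for 24 in [3, 5, 8, 12, 15, 16, 19, 24, 32, 35, 36, 40, 47, 50, 52, 56]:

lo=0, hi=15, mid=7, arr[mid]=24 -> Found target at index 7!

Binary search finds 24 at index 7 after 1 comparisons. The search repeatedly halves the search space by comparing with the middle element.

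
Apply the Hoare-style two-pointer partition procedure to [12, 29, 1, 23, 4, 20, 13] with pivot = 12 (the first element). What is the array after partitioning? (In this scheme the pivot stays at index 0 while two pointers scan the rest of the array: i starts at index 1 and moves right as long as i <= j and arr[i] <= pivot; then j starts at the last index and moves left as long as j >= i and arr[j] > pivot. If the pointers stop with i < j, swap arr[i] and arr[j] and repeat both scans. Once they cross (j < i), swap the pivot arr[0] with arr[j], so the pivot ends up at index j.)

Hoare-style two-pointer partition with pivot = 12:

Initial array: [12, 29, 1, 23, 4, 20, 13]

Pointers start at i = 1, j = 6.
i stops at index 1 (arr[1]=29 > 12), j stops at index 4 (arr[4]=4 <= 12): swap arr[1] and arr[4], array becomes [12, 4, 1, 23, 29, 20, 13]
i ends at 3, j ends at 2: the pointers have crossed (j < i), so scanning stops.

Swap pivot arr[0] with arr[2] to place pivot at position 2: [1, 4, 12, 23, 29, 20, 13]
Pivot position: 2

After partitioning with pivot 12, the array becomes [1, 4, 12, 23, 29, 20, 13]. The pivot is placed at index 2. All elements to the left of the pivot are <= 12, and all elements to the right are > 12.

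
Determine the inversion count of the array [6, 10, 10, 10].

Finding inversions in [6, 10, 10, 10]:


Total inversions: 0

The array has 0 inversions. It is already sorted.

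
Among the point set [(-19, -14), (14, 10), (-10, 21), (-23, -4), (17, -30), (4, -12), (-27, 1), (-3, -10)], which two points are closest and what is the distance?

Computing all pairwise distances among 8 points:

d((-19, -14), (14, 10)) = 40.8044
d((-19, -14), (-10, 21)) = 36.1386
d((-19, -14), (-23, -4)) = 10.7703
d((-19, -14), (17, -30)) = 39.3954
d((-19, -14), (4, -12)) = 23.0868
d((-19, -14), (-27, 1)) = 17.0
d((-19, -14), (-3, -10)) = 16.4924
d((14, 10), (-10, 21)) = 26.4008
d((14, 10), (-23, -4)) = 39.5601
d((14, 10), (17, -30)) = 40.1123
d((14, 10), (4, -12)) = 24.1661
d((14, 10), (-27, 1)) = 41.9762
d((14, 10), (-3, -10)) = 26.2488
d((-10, 21), (-23, -4)) = 28.178
d((-10, 21), (17, -30)) = 57.7062
d((-10, 21), (4, -12)) = 35.8469
d((-10, 21), (-27, 1)) = 26.2488
d((-10, 21), (-3, -10)) = 31.7805
d((-23, -4), (17, -30)) = 47.7074
d((-23, -4), (4, -12)) = 28.1603
d((-23, -4), (-27, 1)) = 6.4031 <-- minimum
d((-23, -4), (-3, -10)) = 20.8806
d((17, -30), (4, -12)) = 22.2036
d((17, -30), (-27, 1)) = 53.8238
d((17, -30), (-3, -10)) = 28.2843
d((4, -12), (-27, 1)) = 33.6155
d((4, -12), (-3, -10)) = 7.2801
d((-27, 1), (-3, -10)) = 26.4008

Closest pair: (-23, -4) and (-27, 1) with distance 6.4031

The closest pair is (-23, -4) and (-27, 1) with Euclidean distance 6.4031. For 8 points, brute-force pairwise comparison is shown above. For large n, the divide-and-conquer algorithm (sort by x, recurse on halves, check the dividing strip) achieves O(n log n).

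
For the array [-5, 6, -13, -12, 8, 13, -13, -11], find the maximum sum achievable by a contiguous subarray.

Using Kadane's algorithm on [-5, 6, -13, -12, 8, 13, -13, -11]:

Scanning through the array:
Position 1 (value 6): max_ending_here = 6, max_so_far = 6
Position 2 (value -13): max_ending_here = -7, max_so_far = 6
Position 3 (value -12): max_ending_here = -12, max_so_far = 6
Position 4 (value 8): max_ending_here = 8, max_so_far = 8
Position 5 (value 13): max_ending_here = 21, max_so_far = 21
Position 6 (value -13): max_ending_here = 8, max_so_far = 21
Position 7 (value -11): max_ending_here = -3, max_so_far = 21

Maximum subarray: [8, 13]
Maximum sum: 21

The maximum subarray is [8, 13] with sum 21. This subarray runs from index 4 to index 5.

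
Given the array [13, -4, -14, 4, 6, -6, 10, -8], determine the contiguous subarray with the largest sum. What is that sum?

Using Kadane's algorithm on [13, -4, -14, 4, 6, -6, 10, -8]:

Scanning through the array:
Position 1 (value -4): max_ending_here = 9, max_so_far = 13
Position 2 (value -14): max_ending_here = -5, max_so_far = 13
Position 3 (value 4): max_ending_here = 4, max_so_far = 13
Position 4 (value 6): max_ending_here = 10, max_so_far = 13
Position 5 (value -6): max_ending_here = 4, max_so_far = 13
Position 6 (value 10): max_ending_here = 14, max_so_far = 14
Position 7 (value -8): max_ending_here = 6, max_so_far = 14

Maximum subarray: [4, 6, -6, 10]
Maximum sum: 14

The maximum subarray is [4, 6, -6, 10] with sum 14. This subarray runs from index 3 to index 6.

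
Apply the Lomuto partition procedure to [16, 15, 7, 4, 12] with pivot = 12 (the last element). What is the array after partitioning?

Lomuto partition with pivot = 12:

Initial array: [16, 15, 7, 4, 12]

arr[0]=16 > 12: no swap
arr[1]=15 > 12: no swap
arr[2]=7 <= 12: swap with position 0, array becomes [7, 15, 16, 4, 12]
arr[3]=4 <= 12: swap with position 1, array becomes [7, 4, 16, 15, 12]

Place pivot at position 2: [7, 4, 12, 15, 16]
Pivot position: 2

After partitioning with pivot 12, the array becomes [7, 4, 12, 15, 16]. The pivot is placed at index 2. All elements to the left of the pivot are <= 12, and all elements to the right are > 12.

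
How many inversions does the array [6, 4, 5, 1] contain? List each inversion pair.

Finding inversions in [6, 4, 5, 1]:

(0, 1): arr[0]=6 > arr[1]=4
(0, 2): arr[0]=6 > arr[2]=5
(0, 3): arr[0]=6 > arr[3]=1
(1, 3): arr[1]=4 > arr[3]=1
(2, 3): arr[2]=5 > arr[3]=1

Total inversions: 5

The array has 5 inversion(s): (0,1), (0,2), (0,3), (1,3), (2,3). Each pair (i,j) satisfies i < j and arr[i] > arr[j].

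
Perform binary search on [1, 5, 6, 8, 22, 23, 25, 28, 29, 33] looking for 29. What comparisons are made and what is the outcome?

Binary search for 29 in [1, 5, 6, 8, 22, 23, 25, 28, 29, 33]:

lo=0, hi=9, mid=4, arr[mid]=22 -> 22 < 29, search right half
lo=5, hi=9, mid=7, arr[mid]=28 -> 28 < 29, search right half
lo=8, hi=9, mid=8, arr[mid]=29 -> Found target at index 8!

Binary search finds 29 at index 8 after 3 comparisons. The search repeatedly halves the search space by comparing with the middle element.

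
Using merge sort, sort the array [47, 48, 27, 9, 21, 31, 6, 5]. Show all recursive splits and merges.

Merge sort trace:

Split: [47, 48, 27, 9, 21, 31, 6, 5] -> [47, 48, 27, 9] and [21, 31, 6, 5]
  Split: [47, 48, 27, 9] -> [47, 48] and [27, 9]
    Split: [47, 48] -> [47] and [48]
    Merge: [47] + [48] -> [47, 48]
    Split: [27, 9] -> [27] and [9]
    Merge: [27] + [9] -> [9, 27]
  Merge: [47, 48] + [9, 27] -> [9, 27, 47, 48]
  Split: [21, 31, 6, 5] -> [21, 31] and [6, 5]
    Split: [21, 31] -> [21] and [31]
    Merge: [21] + [31] -> [21, 31]
    Split: [6, 5] -> [6] and [5]
    Merge: [6] + [5] -> [5, 6]
  Merge: [21, 31] + [5, 6] -> [5, 6, 21, 31]
Merge: [9, 27, 47, 48] + [5, 6, 21, 31] -> [5, 6, 9, 21, 27, 31, 47, 48]

Final sorted array: [5, 6, 9, 21, 27, 31, 47, 48]

The merge sort proceeds by recursively splitting the array and merging sorted halves.
After all merges, the sorted array is [5, 6, 9, 21, 27, 31, 47, 48].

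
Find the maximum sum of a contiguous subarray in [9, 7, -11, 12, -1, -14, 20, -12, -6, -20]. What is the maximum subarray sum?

Using Kadane's algorithm on [9, 7, -11, 12, -1, -14, 20, -12, -6, -20]:

Scanning through the array:
Position 1 (value 7): max_ending_here = 16, max_so_far = 16
Position 2 (value -11): max_ending_here = 5, max_so_far = 16
Position 3 (value 12): max_ending_here = 17, max_so_far = 17
Position 4 (value -1): max_ending_here = 16, max_so_far = 17
Position 5 (value -14): max_ending_here = 2, max_so_far = 17
Position 6 (value 20): max_ending_here = 22, max_so_far = 22
Position 7 (value -12): max_ending_here = 10, max_so_far = 22
Position 8 (value -6): max_ending_here = 4, max_so_far = 22
Position 9 (value -20): max_ending_here = -16, max_so_far = 22

Maximum subarray: [9, 7, -11, 12, -1, -14, 20]
Maximum sum: 22

The maximum subarray is [9, 7, -11, 12, -1, -14, 20] with sum 22. This subarray runs from index 0 to index 6.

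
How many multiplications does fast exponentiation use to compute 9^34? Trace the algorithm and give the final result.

Computing 9^34 by squaring (build up from 9^1; each line after the first costs one multiplication):

9^1 = 9
9^2 = (9^1)^2 = 9^2 = 81
9^4 = (9^2)^2 = 81^2 = 6561
9^8 = (9^4)^2 = 6561^2 = 43046721
9^16 = (9^8)^2 = 43046721^2 = 1853020188851841
9^17 = 9 * 9^16 = 9 * 1853020188851841 = 16677181699666569
9^34 = (9^17)^2 = 16677181699666569^2 = 278128389443693511257285776231761

Result: 278128389443693511257285776231761
Multiplications needed: 6 (6 lines after 9^1)

9^34 = 278128389443693511257285776231761. Using exponentiation by squaring, this requires 6 multiplications. The key idea: if the exponent is even, square the half-power; if odd, multiply by the base once.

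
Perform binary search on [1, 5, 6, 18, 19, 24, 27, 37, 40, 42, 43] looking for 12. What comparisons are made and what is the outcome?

Binary search for 12 in [1, 5, 6, 18, 19, 24, 27, 37, 40, 42, 43]:

lo=0, hi=10, mid=5, arr[mid]=24 -> 24 > 12, search left half
lo=0, hi=4, mid=2, arr[mid]=6 -> 6 < 12, search right half
lo=3, hi=4, mid=3, arr[mid]=18 -> 18 > 12, search left half
lo=3 > hi=2, target 12 not found

Binary search determines that 12 is not in the array after 3 comparisons. The search space was exhausted without finding the target.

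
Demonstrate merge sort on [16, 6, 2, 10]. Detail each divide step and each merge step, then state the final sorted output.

Merge sort trace:

Split: [16, 6, 2, 10] -> [16, 6] and [2, 10]
  Split: [16, 6] -> [16] and [6]
  Merge: [16] + [6] -> [6, 16]
  Split: [2, 10] -> [2] and [10]
  Merge: [2] + [10] -> [2, 10]
Merge: [6, 16] + [2, 10] -> [2, 6, 10, 16]

Final sorted array: [2, 6, 10, 16]

The merge sort proceeds by recursively splitting the array and merging sorted halves.
After all merges, the sorted array is [2, 6, 10, 16].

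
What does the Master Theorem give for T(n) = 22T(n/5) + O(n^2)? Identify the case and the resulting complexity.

Master Theorem for T(n) = 22T(n/5) + O(n^2):

a = 22, b = 5, c = 2
log_b(a) = log_5(22) = 1.9206

Case 3: c = 2 > log_5(22) = 1.9206
T(n) = O(n^2) = O(n^2)

For T(n) = 22T(n/5) + O(n^2): log_5(22) = 1.9206. This is Case 3 of the Master Theorem (c > log_b(a), work dominated by root), giving O(n^2).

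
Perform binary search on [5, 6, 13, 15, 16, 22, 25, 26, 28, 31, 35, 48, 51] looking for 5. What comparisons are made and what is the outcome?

Binary search for 5 in [5, 6, 13, 15, 16, 22, 25, 26, 28, 31, 35, 48, 51]:

lo=0, hi=12, mid=6, arr[mid]=25 -> 25 > 5, search left half
lo=0, hi=5, mid=2, arr[mid]=13 -> 13 > 5, search left half
lo=0, hi=1, mid=0, arr[mid]=5 -> Found target at index 0!

Binary search finds 5 at index 0 after 3 comparisons. The search repeatedly halves the search space by comparing with the middle element.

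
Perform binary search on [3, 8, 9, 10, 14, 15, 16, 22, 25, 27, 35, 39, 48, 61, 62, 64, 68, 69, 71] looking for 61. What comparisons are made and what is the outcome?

Binary search for 61 in [3, 8, 9, 10, 14, 15, 16, 22, 25, 27, 35, 39, 48, 61, 62, 64, 68, 69, 71]:

lo=0, hi=18, mid=9, arr[mid]=27 -> 27 < 61, search right half
lo=10, hi=18, mid=14, arr[mid]=62 -> 62 > 61, search left half
lo=10, hi=13, mid=11, arr[mid]=39 -> 39 < 61, search right half
lo=12, hi=13, mid=12, arr[mid]=48 -> 48 < 61, search right half
lo=13, hi=13, mid=13, arr[mid]=61 -> Found target at index 13!

Binary search finds 61 at index 13 after 5 comparisons. The search repeatedly halves the search space by comparing with the middle element.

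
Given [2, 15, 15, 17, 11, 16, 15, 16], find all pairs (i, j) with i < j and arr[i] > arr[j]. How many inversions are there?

Finding inversions in [2, 15, 15, 17, 11, 16, 15, 16]:

(1, 4): arr[1]=15 > arr[4]=11
(2, 4): arr[2]=15 > arr[4]=11
(3, 4): arr[3]=17 > arr[4]=11
(3, 5): arr[3]=17 > arr[5]=16
(3, 6): arr[3]=17 > arr[6]=15
(3, 7): arr[3]=17 > arr[7]=16
(5, 6): arr[5]=16 > arr[6]=15

Total inversions: 7

The array has 7 inversion(s): (1,4), (2,4), (3,4), (3,5), (3,6), (3,7), (5,6). Each pair (i,j) satisfies i < j and arr[i] > arr[j].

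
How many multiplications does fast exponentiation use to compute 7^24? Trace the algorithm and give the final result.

Computing 7^24 by squaring (build up from 7^1; each line after the first costs one multiplication):

7^1 = 7
7^2 = (7^1)^2 = 7^2 = 49
7^3 = 7 * 7^2 = 7 * 49 = 343
7^6 = (7^3)^2 = 343^2 = 117649
7^12 = (7^6)^2 = 117649^2 = 13841287201
7^24 = (7^12)^2 = 13841287201^2 = 191581231380566414401

Result: 191581231380566414401
Multiplications needed: 5 (5 lines after 7^1)

7^24 = 191581231380566414401. Using exponentiation by squaring, this requires 5 multiplications. The key idea: if the exponent is even, square the half-power; if odd, multiply by the base once.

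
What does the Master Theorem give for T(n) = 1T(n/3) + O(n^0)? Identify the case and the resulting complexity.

Master Theorem for T(n) = 1T(n/3) + O(n^0):

a = 1, b = 3, c = 0
log_b(a) = log_3(1) = 0.0000

Case 2: c = 0 = log_3(1) = 0.0000
T(n) = O(n^0 log n) = O(log n)

For T(n) = 1T(n/3) + O(n^0): log_3(1) = 0.0000. This is Case 2 of the Master Theorem (c = log_b(a), equal work at all levels), giving O(log n).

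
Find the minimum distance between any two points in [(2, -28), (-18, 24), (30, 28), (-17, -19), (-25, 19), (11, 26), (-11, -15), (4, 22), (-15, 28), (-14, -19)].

Computing all pairwise distances among 10 points:

d((2, -28), (-18, 24)) = 55.7136
d((2, -28), (30, 28)) = 62.6099
d((2, -28), (-17, -19)) = 21.0238
d((2, -28), (-25, 19)) = 54.2033
d((2, -28), (11, 26)) = 54.7449
d((2, -28), (-11, -15)) = 18.3848
d((2, -28), (4, 22)) = 50.04
d((2, -28), (-15, 28)) = 58.5235
d((2, -28), (-14, -19)) = 18.3576
d((-18, 24), (30, 28)) = 48.1664
d((-18, 24), (-17, -19)) = 43.0116
d((-18, 24), (-25, 19)) = 8.6023
d((-18, 24), (11, 26)) = 29.0689
d((-18, 24), (-11, -15)) = 39.6232
d((-18, 24), (4, 22)) = 22.0907
d((-18, 24), (-15, 28)) = 5.0
d((-18, 24), (-14, -19)) = 43.1856
d((30, 28), (-17, -19)) = 66.468
d((30, 28), (-25, 19)) = 55.7315
d((30, 28), (11, 26)) = 19.105
d((30, 28), (-11, -15)) = 59.4138
d((30, 28), (4, 22)) = 26.6833
d((30, 28), (-15, 28)) = 45.0
d((30, 28), (-14, -19)) = 64.3817
d((-17, -19), (-25, 19)) = 38.833
d((-17, -19), (11, 26)) = 53.0
d((-17, -19), (-11, -15)) = 7.2111
d((-17, -19), (4, 22)) = 46.0652
d((-17, -19), (-15, 28)) = 47.0425
d((-17, -19), (-14, -19)) = 3.0 <-- minimum
d((-25, 19), (11, 26)) = 36.6742
d((-25, 19), (-11, -15)) = 36.7696
d((-25, 19), (4, 22)) = 29.1548
d((-25, 19), (-15, 28)) = 13.4536
d((-25, 19), (-14, -19)) = 39.5601
d((11, 26), (-11, -15)) = 46.5296
d((11, 26), (4, 22)) = 8.0623
d((11, 26), (-15, 28)) = 26.0768
d((11, 26), (-14, -19)) = 51.4782
d((-11, -15), (4, 22)) = 39.9249
d((-11, -15), (-15, 28)) = 43.1856
d((-11, -15), (-14, -19)) = 5.0
d((4, 22), (-15, 28)) = 19.9249
d((4, 22), (-14, -19)) = 44.7772
d((-15, 28), (-14, -19)) = 47.0106

Closest pair: (-17, -19) and (-14, -19) with distance 3.0

The closest pair is (-17, -19) and (-14, -19) with Euclidean distance 3.0. For 10 points, brute-force pairwise comparison is shown above. For large n, the divide-and-conquer algorithm (sort by x, recurse on halves, check the dividing strip) achieves O(n log n).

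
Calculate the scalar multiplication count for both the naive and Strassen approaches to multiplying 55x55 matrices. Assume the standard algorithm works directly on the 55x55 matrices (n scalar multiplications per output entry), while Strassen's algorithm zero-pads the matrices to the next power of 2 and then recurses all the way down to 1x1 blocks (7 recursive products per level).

Matrix multiplication for 55x55 matrices:

Strassen's algorithm requires power-of-2 dimensions. Pad 55x55 to 64x64 (next power of 2).

Standard algorithm: 55^3 = 166375 multiplications
Strassen's algorithm: 7^(log2(64)) = 7^6 = 117649 multiplications
Savings: 166375 - 117649 = 48726 multiplications

Standard: 166375 multiplications (55^3). Strassen: 117649 multiplications (7^6, after padding to 64x64). Strassen reduces 8 recursive multiplications to 7 at each level.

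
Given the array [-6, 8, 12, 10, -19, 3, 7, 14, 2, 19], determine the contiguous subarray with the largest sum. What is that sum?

Using Kadane's algorithm on [-6, 8, 12, 10, -19, 3, 7, 14, 2, 19]:

Scanning through the array:
Position 1 (value 8): max_ending_here = 8, max_so_far = 8
Position 2 (value 12): max_ending_here = 20, max_so_far = 20
Position 3 (value 10): max_ending_here = 30, max_so_far = 30
Position 4 (value -19): max_ending_here = 11, max_so_far = 30
Position 5 (value 3): max_ending_here = 14, max_so_far = 30
Position 6 (value 7): max_ending_here = 21, max_so_far = 30
Position 7 (value 14): max_ending_here = 35, max_so_far = 35
Position 8 (value 2): max_ending_here = 37, max_so_far = 37
Position 9 (value 19): max_ending_here = 56, max_so_far = 56

Maximum subarray: [8, 12, 10, -19, 3, 7, 14, 2, 19]
Maximum sum: 56

The maximum subarray is [8, 12, 10, -19, 3, 7, 14, 2, 19] with sum 56. This subarray runs from index 1 to index 9.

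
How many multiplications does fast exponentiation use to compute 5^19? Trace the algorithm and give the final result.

Computing 5^19 by squaring (build up from 5^1; each line after the first costs one multiplication):

5^1 = 5
5^2 = (5^1)^2 = 5^2 = 25
5^4 = (5^2)^2 = 25^2 = 625
5^8 = (5^4)^2 = 625^2 = 390625
5^9 = 5 * 5^8 = 5 * 390625 = 1953125
5^18 = (5^9)^2 = 1953125^2 = 3814697265625
5^19 = 5 * 5^18 = 5 * 3814697265625 = 19073486328125

Result: 19073486328125
Multiplications needed: 6 (6 lines after 5^1)

5^19 = 19073486328125. Using exponentiation by squaring, this requires 6 multiplications. The key idea: if the exponent is even, square the half-power; if odd, multiply by the base once.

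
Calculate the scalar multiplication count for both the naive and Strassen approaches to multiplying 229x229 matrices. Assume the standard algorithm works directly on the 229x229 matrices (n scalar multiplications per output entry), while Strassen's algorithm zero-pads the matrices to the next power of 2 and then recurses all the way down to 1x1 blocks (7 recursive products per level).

Matrix multiplication for 229x229 matrices:

Strassen's algorithm requires power-of-2 dimensions. Pad 229x229 to 256x256 (next power of 2).

Standard algorithm: 229^3 = 12008989 multiplications
Strassen's algorithm: 7^(log2(256)) = 7^8 = 5764801 multiplications
Savings: 12008989 - 5764801 = 6244188 multiplications

Standard: 12008989 multiplications (229^3). Strassen: 5764801 multiplications (7^8, after padding to 256x256). Strassen reduces 8 recursive multiplications to 7 at each level.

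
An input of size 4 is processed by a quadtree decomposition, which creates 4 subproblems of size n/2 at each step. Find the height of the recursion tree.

For divide and conquer with division factor 2:

Problem sizes at each level:
Level 0: 4
Level 1: 2
Level 2: 1

The root is level 0 and the size-1 base case is level 2 (the tree spans levels 0 through 2, i.e. 3 levels counting the root), so the depth is the number of divisions: log_2(4) = 2

The recursion tree depth is log_2(4) = 2. At each level, the problem size is divided by 2, so it takes 2 divisions to reduce to a base case of size 1. The algorithm makes 4 recursive calls at each level.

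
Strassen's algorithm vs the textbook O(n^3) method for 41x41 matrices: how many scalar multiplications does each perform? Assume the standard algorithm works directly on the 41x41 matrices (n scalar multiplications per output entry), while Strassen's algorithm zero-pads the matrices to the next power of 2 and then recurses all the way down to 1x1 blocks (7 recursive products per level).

Matrix multiplication for 41x41 matrices:

Strassen's algorithm requires power-of-2 dimensions. Pad 41x41 to 64x64 (next power of 2).

Standard algorithm: 41^3 = 68921 multiplications
Strassen's algorithm: 7^(log2(64)) = 7^6 = 117649 multiplications
Difference: 68921 - 117649 = -48728 (Strassen uses MORE here due to padding overhead — for small or just-over-power-of-2 n, padding can outweigh the per-level savings)

Standard: 68921 multiplications (41^3). Strassen: 117649 multiplications (7^6, after padding to 64x64). Strassen reduces 8 recursive multiplications to 7 at each level.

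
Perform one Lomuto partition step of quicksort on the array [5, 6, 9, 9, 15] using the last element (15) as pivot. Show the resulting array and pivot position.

Lomuto partition with pivot = 15:

Initial array: [5, 6, 9, 9, 15]

arr[0]=5 <= 15: swap with position 0, array becomes [5, 6, 9, 9, 15]
arr[1]=6 <= 15: swap with position 1, array becomes [5, 6, 9, 9, 15]
arr[2]=9 <= 15: swap with position 2, array becomes [5, 6, 9, 9, 15]
arr[3]=9 <= 15: swap with position 3, array becomes [5, 6, 9, 9, 15]

Place pivot at position 4: [5, 6, 9, 9, 15]
Pivot position: 4

After partitioning with pivot 15, the array becomes [5, 6, 9, 9, 15]. The pivot is placed at index 4. All elements to the left of the pivot are <= 15, and all elements to the right are > 15.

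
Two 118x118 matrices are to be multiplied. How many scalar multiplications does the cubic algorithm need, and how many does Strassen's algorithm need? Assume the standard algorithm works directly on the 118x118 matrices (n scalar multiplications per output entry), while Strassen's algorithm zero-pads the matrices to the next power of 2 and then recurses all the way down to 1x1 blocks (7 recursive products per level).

Matrix multiplication for 118x118 matrices:

Strassen's algorithm requires power-of-2 dimensions. Pad 118x118 to 128x128 (next power of 2).

Standard algorithm: 118^3 = 1643032 multiplications
Strassen's algorithm: 7^(log2(128)) = 7^7 = 823543 multiplications
Savings: 1643032 - 823543 = 819489 multiplications

Standard: 1643032 multiplications (118^3). Strassen: 823543 multiplications (7^7, after padding to 128x128). Strassen reduces 8 recursive multiplications to 7 at each level.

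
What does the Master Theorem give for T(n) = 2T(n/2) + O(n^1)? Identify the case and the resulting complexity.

Master Theorem for T(n) = 2T(n/2) + O(n^1):

a = 2, b = 2, c = 1
log_b(a) = log_2(2) = 1.0000

Case 2: c = 1 = log_2(2) = 1.0000
T(n) = O(n^1 log n) = O(n log n)

For T(n) = 2T(n/2) + O(n^1): log_2(2) = 1.0000. This is Case 2 of the Master Theorem (c = log_b(a), equal work at all levels), giving O(n log n).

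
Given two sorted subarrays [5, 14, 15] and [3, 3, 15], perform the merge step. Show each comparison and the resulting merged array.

Merging process:

Compare 5 vs 3: take 3 from right. Merged: [3]
Compare 5 vs 3: take 3 from right. Merged: [3, 3]
Compare 5 vs 15: take 5 from left. Merged: [3, 3, 5]
Compare 14 vs 15: take 14 from left. Merged: [3, 3, 5, 14]
Compare 15 vs 15: take 15 from left. Merged: [3, 3, 5, 14, 15]
Append remaining from right: [15]. Merged: [3, 3, 5, 14, 15, 15]

Final merged array: [3, 3, 5, 14, 15, 15]
Total comparisons: 5

The merged array is [3, 3, 5, 14, 15, 15], requiring 5 comparisons. The merge step runs in O(n) time where n is the total number of elements.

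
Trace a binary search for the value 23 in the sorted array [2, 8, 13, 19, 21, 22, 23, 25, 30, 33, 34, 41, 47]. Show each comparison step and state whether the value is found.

Binary search for 23 in [2, 8, 13, 19, 21, 22, 23, 25, 30, 33, 34, 41, 47]:

lo=0, hi=12, mid=6, arr[mid]=23 -> Found target at index 6!

Binary search finds 23 at index 6 after 1 comparisons. The search repeatedly halves the search space by comparing with the middle element.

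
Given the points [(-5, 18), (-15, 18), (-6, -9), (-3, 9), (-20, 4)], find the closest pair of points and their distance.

Computing all pairwise distances among 5 points:

d((-5, 18), (-15, 18)) = 10.0
d((-5, 18), (-6, -9)) = 27.0185
d((-5, 18), (-3, 9)) = 9.2195 <-- minimum
d((-5, 18), (-20, 4)) = 20.5183
d((-15, 18), (-6, -9)) = 28.4605
d((-15, 18), (-3, 9)) = 15.0
d((-15, 18), (-20, 4)) = 14.8661
d((-6, -9), (-3, 9)) = 18.2483
d((-6, -9), (-20, 4)) = 19.105
d((-3, 9), (-20, 4)) = 17.72

Closest pair: (-5, 18) and (-3, 9) with distance 9.2195

The closest pair is (-5, 18) and (-3, 9) with Euclidean distance 9.2195. For 5 points, brute-force pairwise comparison is shown above. For large n, the divide-and-conquer algorithm (sort by x, recurse on halves, check the dividing strip) achieves O(n log n).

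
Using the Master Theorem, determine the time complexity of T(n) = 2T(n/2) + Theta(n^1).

Master Theorem for T(n) = 2T(n/2) + O(n^1):

a = 2, b = 2, c = 1
log_b(a) = log_2(2) = 1.0000

Case 2: c = 1 = log_2(2) = 1.0000
T(n) = O(n^1 log n) = O(n log n)

For T(n) = 2T(n/2) + O(n^1): log_2(2) = 1.0000. This is Case 2 of the Master Theorem (c = log_b(a), equal work at all levels), giving O(n log n).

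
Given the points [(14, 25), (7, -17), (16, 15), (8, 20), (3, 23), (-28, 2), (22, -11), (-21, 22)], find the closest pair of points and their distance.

Computing all pairwise distances among 8 points:

d((14, 25), (7, -17)) = 42.5793
d((14, 25), (16, 15)) = 10.198
d((14, 25), (8, 20)) = 7.8102
d((14, 25), (3, 23)) = 11.1803
d((14, 25), (-28, 2)) = 47.8853
d((14, 25), (22, -11)) = 36.8782
d((14, 25), (-21, 22)) = 35.1283
d((7, -17), (16, 15)) = 33.2415
d((7, -17), (8, 20)) = 37.0135
d((7, -17), (3, 23)) = 40.1995
d((7, -17), (-28, 2)) = 39.8246
d((7, -17), (22, -11)) = 16.1555
d((7, -17), (-21, 22)) = 48.0104
d((16, 15), (8, 20)) = 9.434
d((16, 15), (3, 23)) = 15.2643
d((16, 15), (-28, 2)) = 45.8803
d((16, 15), (22, -11)) = 26.6833
d((16, 15), (-21, 22)) = 37.6563
d((8, 20), (3, 23)) = 5.831 <-- minimum
d((8, 20), (-28, 2)) = 40.2492
d((8, 20), (22, -11)) = 34.0147
d((8, 20), (-21, 22)) = 29.0689
d((3, 23), (-28, 2)) = 37.4433
d((3, 23), (22, -11)) = 38.9487
d((3, 23), (-21, 22)) = 24.0208
d((-28, 2), (22, -11)) = 51.6624
d((-28, 2), (-21, 22)) = 21.1896
d((22, -11), (-21, 22)) = 54.2033

Closest pair: (8, 20) and (3, 23) with distance 5.831

The closest pair is (8, 20) and (3, 23) with Euclidean distance 5.831. For 8 points, brute-force pairwise comparison is shown above. For large n, the divide-and-conquer algorithm (sort by x, recurse on halves, check the dividing strip) achieves O(n log n).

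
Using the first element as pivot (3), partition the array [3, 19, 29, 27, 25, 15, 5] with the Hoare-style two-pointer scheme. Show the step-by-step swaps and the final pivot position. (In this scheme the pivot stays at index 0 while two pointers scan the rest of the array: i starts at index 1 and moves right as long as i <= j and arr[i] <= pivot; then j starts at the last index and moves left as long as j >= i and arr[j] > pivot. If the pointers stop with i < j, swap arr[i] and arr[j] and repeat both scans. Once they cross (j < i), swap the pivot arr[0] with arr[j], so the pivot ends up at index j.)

Hoare-style two-pointer partition with pivot = 3:

Initial array: [3, 19, 29, 27, 25, 15, 5]

Pointers start at i = 1, j = 6.
i ends at 1, j ends at 0: the pointers have crossed (j < i), so scanning stops.

j = 0, so swapping arr[0] with arr[j] leaves the pivot at position 0: [3, 19, 29, 27, 25, 15, 5]
Pivot position: 0

After partitioning with pivot 3, the array becomes [3, 19, 29, 27, 25, 15, 5]. The pivot is placed at index 0. All elements to the left of the pivot are <= 3, and all elements to the right are > 3.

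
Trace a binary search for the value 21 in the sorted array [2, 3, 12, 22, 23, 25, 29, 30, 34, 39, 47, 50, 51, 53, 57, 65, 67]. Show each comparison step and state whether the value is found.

Binary search for 21 in [2, 3, 12, 22, 23, 25, 29, 30, 34, 39, 47, 50, 51, 53, 57, 65, 67]:

lo=0, hi=16, mid=8, arr[mid]=34 -> 34 > 21, search left half
lo=0, hi=7, mid=3, arr[mid]=22 -> 22 > 21, search left half
lo=0, hi=2, mid=1, arr[mid]=3 -> 3 < 21, search right half
lo=2, hi=2, mid=2, arr[mid]=12 -> 12 < 21, search right half
lo=3 > hi=2, target 21 not found

Binary search determines that 21 is not in the array after 4 comparisons. The search space was exhausted without finding the target.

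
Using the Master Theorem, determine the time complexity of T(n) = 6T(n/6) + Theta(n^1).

Master Theorem for T(n) = 6T(n/6) + O(n^1):

a = 6, b = 6, c = 1
log_b(a) = log_6(6) = 1.0000

Case 2: c = 1 = log_6(6) = 1.0000
T(n) = O(n^1 log n) = O(n log n)

For T(n) = 6T(n/6) + O(n^1): log_6(6) = 1.0000. This is Case 2 of the Master Theorem (c = log_b(a), equal work at all levels), giving O(n log n).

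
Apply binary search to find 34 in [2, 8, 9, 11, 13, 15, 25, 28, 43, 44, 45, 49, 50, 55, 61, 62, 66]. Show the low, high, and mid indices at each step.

Binary search for 34 in [2, 8, 9, 11, 13, 15, 25, 28, 43, 44, 45, 49, 50, 55, 61, 62, 66]:

lo=0, hi=16, mid=8, arr[mid]=43 -> 43 > 34, search left half
lo=0, hi=7, mid=3, arr[mid]=11 -> 11 < 34, search right half
lo=4, hi=7, mid=5, arr[mid]=15 -> 15 < 34, search right half
lo=6, hi=7, mid=6, arr[mid]=25 -> 25 < 34, search right half
lo=7, hi=7, mid=7, arr[mid]=28 -> 28 < 34, search right half
lo=8 > hi=7, target 34 not found

Binary search determines that 34 is not in the array after 5 comparisons. The search space was exhausted without finding the target.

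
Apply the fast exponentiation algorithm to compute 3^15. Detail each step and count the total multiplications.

Computing 3^15 by squaring (build up from 3^1; each line after the first costs one multiplication):

3^1 = 3
3^2 = (3^1)^2 = 3^2 = 9
3^3 = 3 * 3^2 = 3 * 9 = 27
3^6 = (3^3)^2 = 27^2 = 729
3^7 = 3 * 3^6 = 3 * 729 = 2187
3^14 = (3^7)^2 = 2187^2 = 4782969
3^15 = 3 * 3^14 = 3 * 4782969 = 14348907

Result: 14348907
Multiplications needed: 6 (6 lines after 3^1)

3^15 = 14348907. Using exponentiation by squaring, this requires 6 multiplications. The key idea: if the exponent is even, square the half-power; if odd, multiply by the base once.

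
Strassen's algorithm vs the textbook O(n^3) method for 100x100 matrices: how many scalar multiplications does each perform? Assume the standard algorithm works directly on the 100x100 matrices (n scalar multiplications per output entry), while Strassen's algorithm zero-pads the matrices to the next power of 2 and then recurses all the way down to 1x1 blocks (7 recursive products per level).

Matrix multiplication for 100x100 matrices:

Strassen's algorithm requires power-of-2 dimensions. Pad 100x100 to 128x128 (next power of 2).

Standard algorithm: 100^3 = 1000000 multiplications
Strassen's algorithm: 7^(log2(128)) = 7^7 = 823543 multiplications
Savings: 1000000 - 823543 = 176457 multiplications

Standard: 1000000 multiplications (100^3). Strassen: 823543 multiplications (7^7, after padding to 128x128). Strassen reduces 8 recursive multiplications to 7 at each level.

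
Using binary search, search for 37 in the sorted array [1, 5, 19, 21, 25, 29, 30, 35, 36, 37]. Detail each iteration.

Binary search for 37 in [1, 5, 19, 21, 25, 29, 30, 35, 36, 37]:

lo=0, hi=9, mid=4, arr[mid]=25 -> 25 < 37, search right half
lo=5, hi=9, mid=7, arr[mid]=35 -> 35 < 37, search right half
lo=8, hi=9, mid=8, arr[mid]=36 -> 36 < 37, search right half
lo=9, hi=9, mid=9, arr[mid]=37 -> Found target at index 9!

Binary search finds 37 at index 9 after 4 comparisons. The search repeatedly halves the search space by comparing with the middle element.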